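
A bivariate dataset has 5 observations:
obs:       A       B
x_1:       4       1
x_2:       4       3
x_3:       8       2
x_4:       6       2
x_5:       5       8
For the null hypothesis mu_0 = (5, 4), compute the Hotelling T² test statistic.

Step 1 — sample mean vector:
  mean(A) = (4 + 4 + 8 + 6 + 5) / 5 = 27/5 = 5.4
  mean(B) = (1 + 3 + 2 + 2 + 8) / 5 = 16/5 = 3.2
  x̄ = (5.4, 3.2),  deviation x̄ - mu_0 = (5.4, 3.2) - (5, 4) = (0.4, -0.8).

Step 2 — sample covariance matrix, S[i,j] = (1/(n-1)) · Σ_k (x_{k,i} - mean_i) · (x_{k,j} - mean_j), divisor n-1 = 4:
  S[A,A] = ((-1.4)·(-1.4) + (-1.4)·(-1.4) + (2.6)·(2.6) + (0.6)·(0.6) + (-0.4)·(-0.4)) / 4 = 11.2/4 = 2.8
  S[A,B] = ((-1.4)·(-2.2) + (-1.4)·(-0.2) + (2.6)·(-1.2) + (0.6)·(-1.2) + (-0.4)·(4.8)) / 4 = -2.4/4 = -0.6
  S[B,B] = ((-2.2)·(-2.2) + (-0.2)·(-0.2) + (-1.2)·(-1.2) + (-1.2)·(-1.2) + (4.8)·(4.8)) / 4 = 30.8/4 = 7.7
  S = [[2.8, -0.6],
 [-0.6, 7.7]].

Step 3 — invert S. det(S) = 2.8·7.7 - (-0.6)² = 21.2.
  S^{-1} = (1/det) · [[d, -b], [-b, a]] = [[0.3632, 0.0283],
 [0.0283, 0.1321]].

Step 4 — quadratic form (x̄ - mu_0)^T · S^{-1} · (x̄ - mu_0):
  S^{-1} · (x̄ - mu_0) = (0.1226, -0.0943),
  (x̄ - mu_0)^T · [...] = (0.4)·(0.1226) + (-0.8)·(-0.0943) = 0.1245.

Step 5 — scale by n: T² = 5 · 0.1245 = 0.6226.

T² ≈ 0.6226


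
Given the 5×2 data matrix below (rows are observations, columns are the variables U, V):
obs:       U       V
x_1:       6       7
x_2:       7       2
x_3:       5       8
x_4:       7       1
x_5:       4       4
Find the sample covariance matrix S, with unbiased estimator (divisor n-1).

Step 1 — column means:
  mean(U) = (6 + 7 + 5 + 7 + 4) / 5 = 29/5 = 5.8
  mean(V) = (7 + 2 + 8 + 1 + 4) / 5 = 22/5 = 4.4

Step 2 — sample covariance S[i,j] = (1/(n-1)) · Σ_k (x_{k,i} - mean_i) · (x_{k,j} - mean_j), with n-1 = 4.
  S[U,U] = ((0.2)·(0.2) + (1.2)·(1.2) + (-0.8)·(-0.8) + (1.2)·(1.2) + (-1.8)·(-1.8)) / 4 = 6.8/4 = 1.7
  S[U,V] = ((0.2)·(2.6) + (1.2)·(-2.4) + (-0.8)·(3.6) + (1.2)·(-3.4) + (-1.8)·(-0.4)) / 4 = -8.6/4 = -2.15
  S[V,V] = ((2.6)·(2.6) + (-2.4)·(-2.4) + (3.6)·(3.6) + (-3.4)·(-3.4) + (-0.4)·(-0.4)) / 4 = 37.2/4 = 9.3

S is symmetric (S[j,i] = S[i,j]). Assembling:

S = [[1.7, -2.15],
 [-2.15, 9.3]]


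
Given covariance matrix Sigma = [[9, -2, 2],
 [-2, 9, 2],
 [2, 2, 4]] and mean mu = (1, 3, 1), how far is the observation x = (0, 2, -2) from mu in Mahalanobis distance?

Step 1 — centre the observation: (x - mu) = (-1, -1, -3).

Step 2 — invert Sigma (cofactor / det for 3×3, or solve directly):
  Sigma^{-1} = [[0.1455, 0.0545, -0.1],
 [0.0545, 0.1455, -0.1],
 [-0.1, -0.1, 0.35]].

Step 3 — form the quadratic (x - mu)^T · Sigma^{-1} · (x - mu):
  Sigma^{-1} · (x - mu) = (0.1, 0.1, -0.85).
  (x - mu)^T · [Sigma^{-1} · (x - mu)] = (-1)·(0.1) + (-1)·(0.1) + (-3)·(-0.85) = 2.35.

Step 4 — take square root: d = √(2.35) ≈ 1.533.

d(x, mu) = √(2.35) ≈ 1.533


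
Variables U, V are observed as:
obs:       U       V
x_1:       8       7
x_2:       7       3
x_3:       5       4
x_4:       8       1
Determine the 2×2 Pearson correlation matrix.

Step 1 — column means:
  mean(U) = (8 + 7 + 5 + 8) / 4 = 28/4 = 7
  mean(V) = (7 + 3 + 4 + 1) / 4 = 15/4 = 3.75

Step 2 — sample variances and covariances s[i,j] = (1/(n-1)) · Σ_k (x_{k,i} - mean_i) · (x_{k,j} - mean_j), with n-1 = 3:
  s[U,U] = ((1)·(1) + (0)·(0) + (-2)·(-2) + (1)·(1)) / 3 = 6/3 = 2
  s[U,V] = ((1)·(3.25) + (0)·(-0.75) + (-2)·(0.25) + (1)·(-2.75)) / 3 = 0/3 = 0
  s[V,V] = ((3.25)·(3.25) + (-0.75)·(-0.75) + (0.25)·(0.25) + (-2.75)·(-2.75)) / 3 = 18.75/3 = 6.25
  Sample standard deviations s_i = √(s[i,i]):
  s(U) = √(2) = 1.4142
  s(V) = √(6.25) = 2.5

Step 3 — r_{ij} = s_{ij} / (s_i · s_j):
  r[U,U] = 1 (diagonal).
  r[U,V] = 0 / (1.4142 · 2.5) = 0 / 3.5355 = 0
  r[V,V] = 1 (diagonal).

R is symmetric with unit diagonal. Assembling:

R = [[1, 0],
 [0, 1]]


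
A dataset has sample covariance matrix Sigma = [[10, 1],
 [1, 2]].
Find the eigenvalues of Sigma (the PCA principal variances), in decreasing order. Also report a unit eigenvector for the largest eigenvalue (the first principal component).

Step 1 — characteristic polynomial of 2×2 Sigma:
  det(Sigma - λI) = λ² - trace · λ + det = 0.
  trace = 10 + 2 = 12, det = 10·2 - (1)² = 19.
Step 2 — discriminant:
  Δ = trace² - 4·det = 144 - 76 = 68.
Step 3 — eigenvalues:
  λ = (trace ± √Δ)/2 = (12 ± 8.2462)/2,
  λ_1 = 10.1231,  λ_2 = 1.8769.

Step 4 — unit eigenvector for λ_1: solve (Sigma - λ_1 I)v = 0. First row:
  (10 - 10.1231)·v_x + (1)·v_y = 0, i.e. (-0.1231)·v_x + (1)·v_y = 0,
  so v ∝ (b, λ_1 - a) = (1, 0.1231) = u.
  ||u|| = √((1)² + (0.1231)²) = √(1.0152) ≈ 1.0075,
  v_1 = u/||u|| ≈ (0.9925, 0.1222) (||v_1|| = 1).

λ_1 = 10.1231,  λ_2 = 1.8769;  v_1 ≈ (0.9925, 0.1222)


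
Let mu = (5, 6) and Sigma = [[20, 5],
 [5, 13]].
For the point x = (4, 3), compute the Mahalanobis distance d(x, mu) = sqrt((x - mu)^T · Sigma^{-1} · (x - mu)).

Step 1 — centre the observation: (x - mu) = (-1, -3).

Step 2 — invert Sigma. det(Sigma) = 20·13 - (5)² = 235.
  Sigma^{-1} = (1/det) · [[d, -b], [-b, a]] = [[0.0553, -0.0213],
 [-0.0213, 0.0851]].

Step 3 — form the quadratic (x - mu)^T · Sigma^{-1} · (x - mu):
  Sigma^{-1} · (x - mu) = (0.0085, -0.234).
  (x - mu)^T · [Sigma^{-1} · (x - mu)] = (-1)·(0.0085) + (-3)·(-0.234) = 0.6936.

Step 4 — take square root: d = √(0.6936) ≈ 0.8328.

d(x, mu) = √(0.6936) ≈ 0.8328


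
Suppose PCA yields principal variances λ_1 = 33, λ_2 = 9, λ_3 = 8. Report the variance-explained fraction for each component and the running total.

Step 1 — total variance = trace(Sigma) = Σ λ_i = 33 + 9 + 8 = 50.

Step 2 — fraction explained by component i = λ_i / Σ λ:
  PC1: 33/50 = 0.66
  PC2: 9/50 = 0.18
  PC3: 8/50 = 0.16

Step 3 — cumulative fraction after k components = (λ_1 + ... + λ_k) / Σ λ:
  k = 1: 33/50 = 0.66
  k = 2: (33 + 9)/50 = 42/50 = 0.84
  k = 3: (33 + 9 + 8)/50 = 50/50 = 1

Summary (fraction, with percent):

explained: PC1 0.66 (66%), PC2 0.18 (18%), PC3 0.16 (16%);  cumulative: 0.66, 0.84, 1


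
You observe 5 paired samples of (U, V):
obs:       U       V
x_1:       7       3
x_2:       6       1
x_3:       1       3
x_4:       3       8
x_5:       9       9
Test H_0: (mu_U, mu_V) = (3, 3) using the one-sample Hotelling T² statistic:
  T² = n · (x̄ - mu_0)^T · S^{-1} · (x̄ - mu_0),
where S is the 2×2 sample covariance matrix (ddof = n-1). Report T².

Step 1 — sample mean vector:
  mean(U) = (7 + 6 + 1 + 3 + 9) / 5 = 26/5 = 5.2
  mean(V) = (3 + 1 + 3 + 8 + 9) / 5 = 24/5 = 4.8
  x̄ = (5.2, 4.8),  deviation x̄ - mu_0 = (5.2, 4.8) - (3, 3) = (2.2, 1.8).

Step 2 — sample covariance matrix, S[i,j] = (1/(n-1)) · Σ_k (x_{k,i} - mean_i) · (x_{k,j} - mean_j), divisor n-1 = 4:
  S[U,U] = ((1.8)·(1.8) + (0.8)·(0.8) + (-4.2)·(-4.2) + (-2.2)·(-2.2) + (3.8)·(3.8)) / 4 = 40.8/4 = 10.2
  S[U,V] = ((1.8)·(-1.8) + (0.8)·(-3.8) + (-4.2)·(-1.8) + (-2.2)·(3.2) + (3.8)·(4.2)) / 4 = 10.2/4 = 2.55
  S[V,V] = ((-1.8)·(-1.8) + (-3.8)·(-3.8) + (-1.8)·(-1.8) + (3.2)·(3.2) + (4.2)·(4.2)) / 4 = 48.8/4 = 12.2
  S = [[10.2, 2.55],
 [2.55, 12.2]].

Step 3 — invert S. det(S) = 10.2·12.2 - (2.55)² = 117.9375.
  S^{-1} = (1/det) · [[d, -b], [-b, a]] = [[0.1034, -0.0216],
 [-0.0216, 0.0865]].

Step 4 — quadratic form (x̄ - mu_0)^T · S^{-1} · (x̄ - mu_0):
  S^{-1} · (x̄ - mu_0) = (0.1887, 0.1081),
  (x̄ - mu_0)^T · [...] = (2.2)·(0.1887) + (1.8)·(0.1081) = 0.6096.

Step 5 — scale by n: T² = 5 · 0.6096 = 3.0482.

T² ≈ 3.0482


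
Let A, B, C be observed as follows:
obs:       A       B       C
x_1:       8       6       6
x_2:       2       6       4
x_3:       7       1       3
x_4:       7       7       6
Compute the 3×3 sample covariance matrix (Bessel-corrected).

Step 1 — column means:
  mean(A) = (8 + 2 + 7 + 7) / 4 = 24/4 = 6
  mean(B) = (6 + 6 + 1 + 7) / 4 = 20/4 = 5
  mean(C) = (6 + 4 + 3 + 6) / 4 = 19/4 = 4.75

Step 2 — sample covariance S[i,j] = (1/(n-1)) · Σ_k (x_{k,i} - mean_i) · (x_{k,j} - mean_j), with n-1 = 3.
  S[A,A] = ((2)·(2) + (-4)·(-4) + (1)·(1) + (1)·(1)) / 3 = 22/3 = 7.3333
  S[A,B] = ((2)·(1) + (-4)·(1) + (1)·(-4) + (1)·(2)) / 3 = -4/3 = -1.3333
  S[A,C] = ((2)·(1.25) + (-4)·(-0.75) + (1)·(-1.75) + (1)·(1.25)) / 3 = 5/3 = 1.6667
  S[B,B] = ((1)·(1) + (1)·(1) + (-4)·(-4) + (2)·(2)) / 3 = 22/3 = 7.3333
  S[B,C] = ((1)·(1.25) + (1)·(-0.75) + (-4)·(-1.75) + (2)·(1.25)) / 3 = 10/3 = 3.3333
  S[C,C] = ((1.25)·(1.25) + (-0.75)·(-0.75) + (-1.75)·(-1.75) + (1.25)·(1.25)) / 3 = 6.75/3 = 2.25

S is symmetric (S[j,i] = S[i,j]). Assembling:

S = [[7.3333, -1.3333, 1.6667],
 [-1.3333, 7.3333, 3.3333],
 [1.6667, 3.3333, 2.25]]


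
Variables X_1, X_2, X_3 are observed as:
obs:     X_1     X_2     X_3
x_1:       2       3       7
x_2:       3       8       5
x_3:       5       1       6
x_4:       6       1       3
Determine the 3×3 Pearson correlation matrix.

Step 1 — column means:
  mean(X_1) = (2 + 3 + 5 + 6) / 4 = 16/4 = 4
  mean(X_2) = (3 + 8 + 1 + 1) / 4 = 13/4 = 3.25
  mean(X_3) = (7 + 5 + 6 + 3) / 4 = 21/4 = 5.25

Step 2 — sample variances and covariances s[i,j] = (1/(n-1)) · Σ_k (x_{k,i} - mean_i) · (x_{k,j} - mean_j), with n-1 = 3:
  s[X_1,X_1] = ((-2)·(-2) + (-1)·(-1) + (1)·(1) + (2)·(2)) / 3 = 10/3 = 3.3333
  s[X_1,X_2] = ((-2)·(-0.25) + (-1)·(4.75) + (1)·(-2.25) + (2)·(-2.25)) / 3 = -11/3 = -3.6667
  s[X_1,X_3] = ((-2)·(1.75) + (-1)·(-0.25) + (1)·(0.75) + (2)·(-2.25)) / 3 = -7/3 = -2.3333
  s[X_2,X_2] = ((-0.25)·(-0.25) + (4.75)·(4.75) + (-2.25)·(-2.25) + (-2.25)·(-2.25)) / 3 = 32.75/3 = 10.9167
  s[X_2,X_3] = ((-0.25)·(1.75) + (4.75)·(-0.25) + (-2.25)·(0.75) + (-2.25)·(-2.25)) / 3 = 1.75/3 = 0.5833
  s[X_3,X_3] = ((1.75)·(1.75) + (-0.25)·(-0.25) + (0.75)·(0.75) + (-2.25)·(-2.25)) / 3 = 8.75/3 = 2.9167
  Sample standard deviations s_i = √(s[i,i]):
  s(X_1) = √(3.3333) = 1.8257
  s(X_2) = √(10.9167) = 3.304
  s(X_3) = √(2.9167) = 1.7078

Step 3 — r_{ij} = s_{ij} / (s_i · s_j):
  r[X_1,X_1] = 1 (diagonal).
  r[X_1,X_2] = -3.6667 / (1.8257 · 3.304) = -3.6667 / 6.0323 = -0.6078
  r[X_1,X_3] = -2.3333 / (1.8257 · 1.7078) = -2.3333 / 3.118 = -0.7483
  r[X_2,X_2] = 1 (diagonal).
  r[X_2,X_3] = 0.5833 / (3.304 · 1.7078) = 0.5833 / 5.6427 = 0.1034
  r[X_3,X_3] = 1 (diagonal).

R is symmetric with unit diagonal. Assembling:

R = [[1, -0.6078, -0.7483],
 [-0.6078, 1, 0.1034],
 [-0.7483, 0.1034, 1]]


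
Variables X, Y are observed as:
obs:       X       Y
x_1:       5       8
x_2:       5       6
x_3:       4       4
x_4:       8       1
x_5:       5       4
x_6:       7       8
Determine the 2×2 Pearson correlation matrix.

Step 1 — column means:
  mean(X) = (5 + 5 + 4 + 8 + 5 + 7) / 6 = 34/6 = 5.6667
  mean(Y) = (8 + 6 + 4 + 1 + 4 + 8) / 6 = 31/6 = 5.1667

Step 2 — sample variances and covariances s[i,j] = (1/(n-1)) · Σ_k (x_{k,i} - mean_i) · (x_{k,j} - mean_j), with n-1 = 5:
  s[X,X] = ((-0.6667)·(-0.6667) + (-0.6667)·(-0.6667) + (-1.6667)·(-1.6667) + (2.3333)·(2.3333) + (-0.6667)·(-0.6667) + (1.3333)·(1.3333)) / 5 = 11.3333/5 = 2.2667
  s[X,Y] = ((-0.6667)·(2.8333) + (-0.6667)·(0.8333) + (-1.6667)·(-1.1667) + (2.3333)·(-4.1667) + (-0.6667)·(-1.1667) + (1.3333)·(2.8333)) / 5 = -5.6667/5 = -1.1333
  s[Y,Y] = ((2.8333)·(2.8333) + (0.8333)·(0.8333) + (-1.1667)·(-1.1667) + (-4.1667)·(-4.1667) + (-1.1667)·(-1.1667) + (2.8333)·(2.8333)) / 5 = 36.8333/5 = 7.3667
  Sample standard deviations s_i = √(s[i,i]):
  s(X) = √(2.2667) = 1.5055
  s(Y) = √(7.3667) = 2.7142

Step 3 — r_{ij} = s_{ij} / (s_i · s_j):
  r[X,X] = 1 (diagonal).
  r[X,Y] = -1.1333 / (1.5055 · 2.7142) = -1.1333 / 4.0863 = -0.2774
  r[Y,Y] = 1 (diagonal).

R is symmetric with unit diagonal. Assembling:

R = [[1, -0.2774],
 [-0.2774, 1]]


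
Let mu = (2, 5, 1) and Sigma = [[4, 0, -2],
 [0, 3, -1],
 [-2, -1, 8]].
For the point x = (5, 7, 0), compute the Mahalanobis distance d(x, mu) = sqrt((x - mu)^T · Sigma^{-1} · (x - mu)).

Step 1 — centre the observation: (x - mu) = (3, 2, -1).

Step 2 — invert Sigma (cofactor / det for 3×3, or solve directly):
  Sigma^{-1} = [[0.2875, 0.025, 0.075],
 [0.025, 0.35, 0.05],
 [0.075, 0.05, 0.15]].

Step 3 — form the quadratic (x - mu)^T · Sigma^{-1} · (x - mu):
  Sigma^{-1} · (x - mu) = (0.8375, 0.725, 0.175).
  (x - mu)^T · [Sigma^{-1} · (x - mu)] = (3)·(0.8375) + (2)·(0.725) + (-1)·(0.175) = 3.7875.

Step 4 — take square root: d = √(3.7875) ≈ 1.9462.

d(x, mu) = √(3.7875) ≈ 1.9462


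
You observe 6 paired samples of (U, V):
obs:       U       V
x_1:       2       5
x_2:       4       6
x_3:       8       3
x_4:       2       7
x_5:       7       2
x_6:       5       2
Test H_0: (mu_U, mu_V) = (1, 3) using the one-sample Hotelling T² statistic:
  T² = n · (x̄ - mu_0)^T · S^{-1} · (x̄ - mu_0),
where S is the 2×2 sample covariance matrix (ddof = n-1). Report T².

Step 1 — sample mean vector:
  mean(U) = (2 + 4 + 8 + 2 + 7 + 5) / 6 = 28/6 = 4.6667
  mean(V) = (5 + 6 + 3 + 7 + 2 + 2) / 6 = 25/6 = 4.1667
  x̄ = (4.6667, 4.1667),  deviation x̄ - mu_0 = (4.6667, 4.1667) - (1, 3) = (3.6667, 1.1667).

Step 2 — sample covariance matrix, S[i,j] = (1/(n-1)) · Σ_k (x_{k,i} - mean_i) · (x_{k,j} - mean_j), divisor n-1 = 5:
  S[U,U] = ((-2.6667)·(-2.6667) + (-0.6667)·(-0.6667) + (3.3333)·(3.3333) + (-2.6667)·(-2.6667) + (2.3333)·(2.3333) + (0.3333)·(0.3333)) / 5 = 31.3333/5 = 6.2667
  S[U,V] = ((-2.6667)·(0.8333) + (-0.6667)·(1.8333) + (3.3333)·(-1.1667) + (-2.6667)·(2.8333) + (2.3333)·(-2.1667) + (0.3333)·(-2.1667)) / 5 = -20.6667/5 = -4.1333
  S[V,V] = ((0.8333)·(0.8333) + (1.8333)·(1.8333) + (-1.1667)·(-1.1667) + (2.8333)·(2.8333) + (-2.1667)·(-2.1667) + (-2.1667)·(-2.1667)) / 5 = 22.8333/5 = 4.5667
  S = [[6.2667, -4.1333],
 [-4.1333, 4.5667]].

Step 3 — invert S. det(S) = 6.2667·4.5667 - (-4.1333)² = 11.5333.
  S^{-1} = (1/det) · [[d, -b], [-b, a]] = [[0.396, 0.3584],
 [0.3584, 0.5434]].

Step 4 — quadratic form (x̄ - mu_0)^T · S^{-1} · (x̄ - mu_0):
  S^{-1} · (x̄ - mu_0) = (1.8699, 1.948),
  (x̄ - mu_0)^T · [...] = (3.6667)·(1.8699) + (1.1667)·(1.948) = 9.1291.

Step 5 — scale by n: T² = 6 · 9.1291 = 54.7746.

T² ≈ 54.7746


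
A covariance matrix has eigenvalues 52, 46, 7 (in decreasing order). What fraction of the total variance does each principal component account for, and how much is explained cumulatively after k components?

Step 1 — total variance = trace(Sigma) = Σ λ_i = 52 + 46 + 7 = 105.

Step 2 — fraction explained by component i = λ_i / Σ λ:
  PC1: 52/105 = 0.4952
  PC2: 46/105 = 0.4381
  PC3: 7/105 = 0.0667

Step 3 — cumulative fraction after k components = (λ_1 + ... + λ_k) / Σ λ:
  k = 1: 52/105 = 0.4952
  k = 2: (52 + 46)/105 = 98/105 = 0.9333
  k = 3: (52 + 46 + 7)/105 = 105/105 = 1

Summary (fraction, with percent):

explained: PC1 0.4952 (49.52%), PC2 0.4381 (43.81%), PC3 0.0667 (6.67%);  cumulative: 0.4952, 0.9333, 1


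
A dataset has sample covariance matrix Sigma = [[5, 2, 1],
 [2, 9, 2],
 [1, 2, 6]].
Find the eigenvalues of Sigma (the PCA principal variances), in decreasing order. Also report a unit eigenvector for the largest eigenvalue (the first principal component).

Step 1 — characteristic polynomial p(λ) = det(λI - Sigma) = λ³ - tr·λ² + c_1·λ - det, where tr = trace, c_1 = sum of the principal 2×2 minors, det = det(Sigma):
  tr = 5 + 9 + 6 = 20,
  c_1 = (5·9 - (2)²) + (5·6 - (1)²) + (9·6 - (2)²) = 41 + 29 + 50 = 120,
  det = 5·(9·6 - (2)²) - (2)·((2)·6 - (2)·(1)) + (1)·((2)·(2) - 9·(1)) = 5·(50) - (2)·(10) + (1)·(-5) = 225.
  So p(λ) = λ³ - 20λ² + 120λ - 225.
Step 2 — look for an integer root (rational root theorem: any rational root is an integer divisor of 225). Testing λ = 5:
  p(5) = 125 - 500 + 600 - 225 = 0  ✓
  Dividing out (λ - 5): p(λ) = (λ - 5)(λ² - 15λ + 45).
Step 3 — remaining eigenvalues from the quadratic λ² - 15λ + 45 = 0:
  Δ = 15² - 4·45 = 225 - 180 = 45,  λ = (15 ± √45)/2 = (15 ± 6.7082)/2 ≈ 10.8541 or 4.1459.
  Sorted: λ_1 = 10.8541,  λ_2 = 5,  λ_3 = 4.1459  (check: sum = 20 = tr ✓).

Step 4 — unit eigenvector for λ_1 ≈ 10.8541: v spans the null space of (Sigma - λ_1 I), whose rows are
  r_1 = (-5.8541, 2, 1),  r_2 = (2, -1.8541, 2),  r_3 = (1, 2, -4.8541).
  v is orthogonal to every row, so take v ∝ r_1 × r_2 = ((2)·(2) - (1)·(-1.8541), (1)·(2) - (-5.8541)·(2), (-5.8541)·(-1.8541) - (2)·(2)) ≈ (5.8541, 13.7082, 6.8541).
  Let u = (5.8541, 13.7082, 6.8541).
  ||u|| = √((5.8541)² + (13.7082)² + (6.8541)²) = √(269.1641) ≈ 16.4062,  v_1 = u/||u|| ≈ (0.3568, 0.8355, 0.4178) (||v_1|| = 1).

λ_1 = 10.8541,  λ_2 = 5,  λ_3 = 4.1459;  v_1 ≈ (0.3568, 0.8355, 0.4178)


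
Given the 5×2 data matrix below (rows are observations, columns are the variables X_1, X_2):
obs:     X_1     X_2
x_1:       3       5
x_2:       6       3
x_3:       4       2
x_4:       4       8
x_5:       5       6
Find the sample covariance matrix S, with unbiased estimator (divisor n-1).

Step 1 — column means:
  mean(X_1) = (3 + 6 + 4 + 4 + 5) / 5 = 22/5 = 4.4
  mean(X_2) = (5 + 3 + 2 + 8 + 6) / 5 = 24/5 = 4.8

Step 2 — sample covariance S[i,j] = (1/(n-1)) · Σ_k (x_{k,i} - mean_i) · (x_{k,j} - mean_j), with n-1 = 4.
  S[X_1,X_1] = ((-1.4)·(-1.4) + (1.6)·(1.6) + (-0.4)·(-0.4) + (-0.4)·(-0.4) + (0.6)·(0.6)) / 4 = 5.2/4 = 1.3
  S[X_1,X_2] = ((-1.4)·(0.2) + (1.6)·(-1.8) + (-0.4)·(-2.8) + (-0.4)·(3.2) + (0.6)·(1.2)) / 4 = -2.6/4 = -0.65
  S[X_2,X_2] = ((0.2)·(0.2) + (-1.8)·(-1.8) + (-2.8)·(-2.8) + (3.2)·(3.2) + (1.2)·(1.2)) / 4 = 22.8/4 = 5.7

S is symmetric (S[j,i] = S[i,j]). Assembling:

S = [[1.3, -0.65],
 [-0.65, 5.7]]


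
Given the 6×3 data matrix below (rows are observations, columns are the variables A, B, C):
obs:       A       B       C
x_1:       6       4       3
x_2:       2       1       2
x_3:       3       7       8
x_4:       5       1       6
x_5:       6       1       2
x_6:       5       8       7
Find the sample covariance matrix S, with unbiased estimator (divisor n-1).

Step 1 — column means:
  mean(A) = (6 + 2 + 3 + 5 + 6 + 5) / 6 = 27/6 = 4.5
  mean(B) = (4 + 1 + 7 + 1 + 1 + 8) / 6 = 22/6 = 3.6667
  mean(C) = (3 + 2 + 8 + 6 + 2 + 7) / 6 = 28/6 = 4.6667

Step 2 — sample covariance S[i,j] = (1/(n-1)) · Σ_k (x_{k,i} - mean_i) · (x_{k,j} - mean_j), with n-1 = 5.
  S[A,A] = ((1.5)·(1.5) + (-2.5)·(-2.5) + (-1.5)·(-1.5) + (0.5)·(0.5) + (1.5)·(1.5) + (0.5)·(0.5)) / 5 = 13.5/5 = 2.7
  S[A,B] = ((1.5)·(0.3333) + (-2.5)·(-2.6667) + (-1.5)·(3.3333) + (0.5)·(-2.6667) + (1.5)·(-2.6667) + (0.5)·(4.3333)) / 5 = -1/5 = -0.2
  S[A,C] = ((1.5)·(-1.6667) + (-2.5)·(-2.6667) + (-1.5)·(3.3333) + (0.5)·(1.3333) + (1.5)·(-2.6667) + (0.5)·(2.3333)) / 5 = -3/5 = -0.6
  S[B,B] = ((0.3333)·(0.3333) + (-2.6667)·(-2.6667) + (3.3333)·(3.3333) + (-2.6667)·(-2.6667) + (-2.6667)·(-2.6667) + (4.3333)·(4.3333)) / 5 = 51.3333/5 = 10.2667
  S[B,C] = ((0.3333)·(-1.6667) + (-2.6667)·(-2.6667) + (3.3333)·(3.3333) + (-2.6667)·(1.3333) + (-2.6667)·(-2.6667) + (4.3333)·(2.3333)) / 5 = 31.3333/5 = 6.2667
  S[C,C] = ((-1.6667)·(-1.6667) + (-2.6667)·(-2.6667) + (3.3333)·(3.3333) + (1.3333)·(1.3333) + (-2.6667)·(-2.6667) + (2.3333)·(2.3333)) / 5 = 35.3333/5 = 7.0667

S is symmetric (S[j,i] = S[i,j]). Assembling:

S = [[2.7, -0.2, -0.6],
 [-0.2, 10.2667, 6.2667],
 [-0.6, 6.2667, 7.0667]]


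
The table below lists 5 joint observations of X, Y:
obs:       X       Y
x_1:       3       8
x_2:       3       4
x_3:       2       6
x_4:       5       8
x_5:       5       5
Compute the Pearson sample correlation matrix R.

Step 1 — column means:
  mean(X) = (3 + 3 + 2 + 5 + 5) / 5 = 18/5 = 3.6
  mean(Y) = (8 + 4 + 6 + 8 + 5) / 5 = 31/5 = 6.2

Step 2 — sample variances and covariances s[i,j] = (1/(n-1)) · Σ_k (x_{k,i} - mean_i) · (x_{k,j} - mean_j), with n-1 = 4:
  s[X,X] = ((-0.6)·(-0.6) + (-0.6)·(-0.6) + (-1.6)·(-1.6) + (1.4)·(1.4) + (1.4)·(1.4)) / 4 = 7.2/4 = 1.8
  s[X,Y] = ((-0.6)·(1.8) + (-0.6)·(-2.2) + (-1.6)·(-0.2) + (1.4)·(1.8) + (1.4)·(-1.2)) / 4 = 1.4/4 = 0.35
  s[Y,Y] = ((1.8)·(1.8) + (-2.2)·(-2.2) + (-0.2)·(-0.2) + (1.8)·(1.8) + (-1.2)·(-1.2)) / 4 = 12.8/4 = 3.2
  Sample standard deviations s_i = √(s[i,i]):
  s(X) = √(1.8) = 1.3416
  s(Y) = √(3.2) = 1.7889

Step 3 — r_{ij} = s_{ij} / (s_i · s_j):
  r[X,X] = 1 (diagonal).
  r[X,Y] = 0.35 / (1.3416 · 1.7889) = 0.35 / 2.4 = 0.1458
  r[Y,Y] = 1 (diagonal).

R is symmetric with unit diagonal. Assembling:

R = [[1, 0.1458],
 [0.1458, 1]]


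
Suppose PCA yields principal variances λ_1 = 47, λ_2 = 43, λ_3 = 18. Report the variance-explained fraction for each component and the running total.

Step 1 — total variance = trace(Sigma) = Σ λ_i = 47 + 43 + 18 = 108.

Step 2 — fraction explained by component i = λ_i / Σ λ:
  PC1: 47/108 = 0.4352
  PC2: 43/108 = 0.3981
  PC3: 18/108 = 0.1667

Step 3 — cumulative fraction after k components = (λ_1 + ... + λ_k) / Σ λ:
  k = 1: 47/108 = 0.4352
  k = 2: (47 + 43)/108 = 90/108 = 0.8333
  k = 3: (47 + 43 + 18)/108 = 108/108 = 1

Summary (fraction, with percent):

explained: PC1 0.4352 (43.52%), PC2 0.3981 (39.81%), PC3 0.1667 (16.67%);  cumulative: 0.4352, 0.8333, 1


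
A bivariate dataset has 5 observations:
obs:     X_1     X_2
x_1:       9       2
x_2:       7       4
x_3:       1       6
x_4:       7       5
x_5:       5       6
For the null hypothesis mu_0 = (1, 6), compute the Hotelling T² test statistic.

Step 1 — sample mean vector:
  mean(X_1) = (9 + 7 + 1 + 7 + 5) / 5 = 29/5 = 5.8
  mean(X_2) = (2 + 4 + 6 + 5 + 6) / 5 = 23/5 = 4.6
  x̄ = (5.8, 4.6),  deviation x̄ - mu_0 = (5.8, 4.6) - (1, 6) = (4.8, -1.4).

Step 2 — sample covariance matrix, S[i,j] = (1/(n-1)) · Σ_k (x_{k,i} - mean_i) · (x_{k,j} - mean_j), divisor n-1 = 4:
  S[X_1,X_1] = ((3.2)·(3.2) + (1.2)·(1.2) + (-4.8)·(-4.8) + (1.2)·(1.2) + (-0.8)·(-0.8)) / 4 = 36.8/4 = 9.2
  S[X_1,X_2] = ((3.2)·(-2.6) + (1.2)·(-0.6) + (-4.8)·(1.4) + (1.2)·(0.4) + (-0.8)·(1.4)) / 4 = -16.4/4 = -4.1
  S[X_2,X_2] = ((-2.6)·(-2.6) + (-0.6)·(-0.6) + (1.4)·(1.4) + (0.4)·(0.4) + (1.4)·(1.4)) / 4 = 11.2/4 = 2.8
  S = [[9.2, -4.1],
 [-4.1, 2.8]].

Step 3 — invert S. det(S) = 9.2·2.8 - (-4.1)² = 8.95.
  S^{-1} = (1/det) · [[d, -b], [-b, a]] = [[0.3128, 0.4581],
 [0.4581, 1.0279]].

Step 4 — quadratic form (x̄ - mu_0)^T · S^{-1} · (x̄ - mu_0):
  S^{-1} · (x̄ - mu_0) = (0.8603, 0.7598),
  (x̄ - mu_0)^T · [...] = (4.8)·(0.8603) + (-1.4)·(0.7598) = 3.0659.

Step 5 — scale by n: T² = 5 · 3.0659 = 15.3296.

T² ≈ 15.3296


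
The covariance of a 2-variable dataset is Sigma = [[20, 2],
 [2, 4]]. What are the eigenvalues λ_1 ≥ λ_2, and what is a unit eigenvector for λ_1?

Step 1 — characteristic polynomial of 2×2 Sigma:
  det(Sigma - λI) = λ² - trace · λ + det = 0.
  trace = 20 + 4 = 24, det = 20·4 - (2)² = 76.
Step 2 — discriminant:
  Δ = trace² - 4·det = 576 - 304 = 272.
Step 3 — eigenvalues:
  λ = (trace ± √Δ)/2 = (24 ± 16.4924)/2,
  λ_1 = 20.2462,  λ_2 = 3.7538.

Step 4 — unit eigenvector for λ_1: solve (Sigma - λ_1 I)v = 0. First row:
  (20 - 20.2462)·v_x + (2)·v_y = 0, i.e. (-0.2462)·v_x + (2)·v_y = 0,
  so v ∝ (b, λ_1 - a) = (2, 0.2462) = u.
  ||u|| = √((2)² + (0.2462)²) = √(4.0606) ≈ 2.0151,
  v_1 = u/||u|| ≈ (0.9925, 0.1222) (||v_1|| = 1).

λ_1 = 20.2462,  λ_2 = 3.7538;  v_1 ≈ (0.9925, 0.1222)


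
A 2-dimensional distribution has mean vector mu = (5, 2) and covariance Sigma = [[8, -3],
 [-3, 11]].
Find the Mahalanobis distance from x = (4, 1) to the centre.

Step 1 — centre the observation: (x - mu) = (-1, -1).

Step 2 — invert Sigma. det(Sigma) = 8·11 - (-3)² = 79.
  Sigma^{-1} = (1/det) · [[d, -b], [-b, a]] = [[0.1392, 0.038],
 [0.038, 0.1013]].

Step 3 — form the quadratic (x - mu)^T · Sigma^{-1} · (x - mu):
  Sigma^{-1} · (x - mu) = (-0.1772, -0.1392).
  (x - mu)^T · [Sigma^{-1} · (x - mu)] = (-1)·(-0.1772) + (-1)·(-0.1392) = 0.3165.

Step 4 — take square root: d = √(0.3165) ≈ 0.5625.

d(x, mu) = √(0.3165) ≈ 0.5625


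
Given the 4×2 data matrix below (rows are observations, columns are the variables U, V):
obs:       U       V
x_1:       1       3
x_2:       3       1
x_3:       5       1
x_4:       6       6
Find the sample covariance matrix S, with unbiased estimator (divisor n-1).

Step 1 — column means:
  mean(U) = (1 + 3 + 5 + 6) / 4 = 15/4 = 3.75
  mean(V) = (3 + 1 + 1 + 6) / 4 = 11/4 = 2.75

Step 2 — sample covariance S[i,j] = (1/(n-1)) · Σ_k (x_{k,i} - mean_i) · (x_{k,j} - mean_j), with n-1 = 3.
  S[U,U] = ((-2.75)·(-2.75) + (-0.75)·(-0.75) + (1.25)·(1.25) + (2.25)·(2.25)) / 3 = 14.75/3 = 4.9167
  S[U,V] = ((-2.75)·(0.25) + (-0.75)·(-1.75) + (1.25)·(-1.75) + (2.25)·(3.25)) / 3 = 5.75/3 = 1.9167
  S[V,V] = ((0.25)·(0.25) + (-1.75)·(-1.75) + (-1.75)·(-1.75) + (3.25)·(3.25)) / 3 = 16.75/3 = 5.5833

S is symmetric (S[j,i] = S[i,j]). Assembling:

S = [[4.9167, 1.9167],
 [1.9167, 5.5833]]


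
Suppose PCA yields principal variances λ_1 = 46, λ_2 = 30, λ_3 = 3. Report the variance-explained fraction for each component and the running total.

Step 1 — total variance = trace(Sigma) = Σ λ_i = 46 + 30 + 3 = 79.

Step 2 — fraction explained by component i = λ_i / Σ λ:
  PC1: 46/79 = 0.5823
  PC2: 30/79 = 0.3797
  PC3: 3/79 = 0.038

Step 3 — cumulative fraction after k components = (λ_1 + ... + λ_k) / Σ λ:
  k = 1: 46/79 = 0.5823
  k = 2: (46 + 30)/79 = 76/79 = 0.962
  k = 3: (46 + 30 + 3)/79 = 79/79 = 1

Summary (fraction, with percent):

explained: PC1 0.5823 (58.23%), PC2 0.3797 (37.97%), PC3 0.038 (3.8%);  cumulative: 0.5823, 0.962, 1


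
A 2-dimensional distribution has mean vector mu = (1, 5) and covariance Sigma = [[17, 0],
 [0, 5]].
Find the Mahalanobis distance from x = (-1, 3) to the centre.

Step 1 — centre the observation: (x - mu) = (-2, -2).

Step 2 — invert Sigma. det(Sigma) = 17·5 - (0)² = 85.
  Sigma^{-1} = (1/det) · [[d, -b], [-b, a]] = [[0.0588, 0],
 [0, 0.2]].

Step 3 — form the quadratic (x - mu)^T · Sigma^{-1} · (x - mu):
  Sigma^{-1} · (x - mu) = (-0.1176, -0.4).
  (x - mu)^T · [Sigma^{-1} · (x - mu)] = (-2)·(-0.1176) + (-2)·(-0.4) = 1.0353.

Step 4 — take square root: d = √(1.0353) ≈ 1.0175.

d(x, mu) = √(1.0353) ≈ 1.0175


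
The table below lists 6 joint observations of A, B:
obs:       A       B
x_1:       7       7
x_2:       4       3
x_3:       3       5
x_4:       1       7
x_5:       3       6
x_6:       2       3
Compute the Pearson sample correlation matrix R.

Step 1 — column means:
  mean(A) = (7 + 4 + 3 + 1 + 3 + 2) / 6 = 20/6 = 3.3333
  mean(B) = (7 + 3 + 5 + 7 + 6 + 3) / 6 = 31/6 = 5.1667

Step 2 — sample variances and covariances s[i,j] = (1/(n-1)) · Σ_k (x_{k,i} - mean_i) · (x_{k,j} - mean_j), with n-1 = 5:
  s[A,A] = ((3.6667)·(3.6667) + (0.6667)·(0.6667) + (-0.3333)·(-0.3333) + (-2.3333)·(-2.3333) + (-0.3333)·(-0.3333) + (-1.3333)·(-1.3333)) / 5 = 21.3333/5 = 4.2667
  s[A,B] = ((3.6667)·(1.8333) + (0.6667)·(-2.1667) + (-0.3333)·(-0.1667) + (-2.3333)·(1.8333) + (-0.3333)·(0.8333) + (-1.3333)·(-2.1667)) / 5 = 3.6667/5 = 0.7333
  s[B,B] = ((1.8333)·(1.8333) + (-2.1667)·(-2.1667) + (-0.1667)·(-0.1667) + (1.8333)·(1.8333) + (0.8333)·(0.8333) + (-2.1667)·(-2.1667)) / 5 = 16.8333/5 = 3.3667
  Sample standard deviations s_i = √(s[i,i]):
  s(A) = √(4.2667) = 2.0656
  s(B) = √(3.3667) = 1.8348

Step 3 — r_{ij} = s_{ij} / (s_i · s_j):
  r[A,A] = 1 (diagonal).
  r[A,B] = 0.7333 / (2.0656 · 1.8348) = 0.7333 / 3.79 = 0.1935
  r[B,B] = 1 (diagonal).

R is symmetric with unit diagonal. Assembling:

R = [[1, 0.1935],
 [0.1935, 1]]


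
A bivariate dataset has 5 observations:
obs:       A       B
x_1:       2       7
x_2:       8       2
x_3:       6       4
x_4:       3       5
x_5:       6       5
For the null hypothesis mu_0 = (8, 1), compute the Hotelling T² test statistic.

Step 1 — sample mean vector:
  mean(A) = (2 + 8 + 6 + 3 + 6) / 5 = 25/5 = 5
  mean(B) = (7 + 2 + 4 + 5 + 5) / 5 = 23/5 = 4.6
  x̄ = (5, 4.6),  deviation x̄ - mu_0 = (5, 4.6) - (8, 1) = (-3, 3.6).

Step 2 — sample covariance matrix, S[i,j] = (1/(n-1)) · Σ_k (x_{k,i} - mean_i) · (x_{k,j} - mean_j), divisor n-1 = 4:
  S[A,A] = ((-3)·(-3) + (3)·(3) + (1)·(1) + (-2)·(-2) + (1)·(1)) / 4 = 24/4 = 6
  S[A,B] = ((-3)·(2.4) + (3)·(-2.6) + (1)·(-0.6) + (-2)·(0.4) + (1)·(0.4)) / 4 = -16/4 = -4
  S[B,B] = ((2.4)·(2.4) + (-2.6)·(-2.6) + (-0.6)·(-0.6) + (0.4)·(0.4) + (0.4)·(0.4)) / 4 = 13.2/4 = 3.3
  S = [[6, -4],
 [-4, 3.3]].

Step 3 — invert S. det(S) = 6·3.3 - (-4)² = 3.8.
  S^{-1} = (1/det) · [[d, -b], [-b, a]] = [[0.8684, 1.0526],
 [1.0526, 1.5789]].

Step 4 — quadratic form (x̄ - mu_0)^T · S^{-1} · (x̄ - mu_0):
  S^{-1} · (x̄ - mu_0) = (1.1842, 2.5263),
  (x̄ - mu_0)^T · [...] = (-3)·(1.1842) + (3.6)·(2.5263) = 5.5421.

Step 5 — scale by n: T² = 5 · 5.5421 = 27.7105.

T² ≈ 27.7105


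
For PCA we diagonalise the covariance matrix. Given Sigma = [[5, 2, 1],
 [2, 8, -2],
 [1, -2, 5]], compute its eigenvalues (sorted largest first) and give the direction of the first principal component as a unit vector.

Step 1 — characteristic polynomial p(λ) = det(λI - Sigma) = λ³ - tr·λ² + c_1·λ - det, where tr = trace, c_1 = sum of the principal 2×2 minors, det = det(Sigma):
  tr = 5 + 8 + 5 = 18,
  c_1 = (5·8 - (2)²) + (5·5 - (1)²) + (8·5 - (-2)²) = 36 + 24 + 36 = 96,
  det = 5·(8·5 - (-2)²) - (2)·((2)·5 - (-2)·(1)) + (1)·((2)·(-2) - 8·(1)) = 5·(36) - (2)·(12) + (1)·(-12) = 144.
  So p(λ) = λ³ - 18λ² + 96λ - 144.
Step 2 — look for an integer root (rational root theorem: any rational root is an integer divisor of 144). Testing λ = 6:
  p(6) = 216 - 648 + 576 - 144 = 0  ✓
  Dividing out (λ - 6): p(λ) = (λ - 6)(λ² - 12λ + 24).
Step 3 — remaining eigenvalues from the quadratic λ² - 12λ + 24 = 0:
  Δ = 12² - 4·24 = 144 - 96 = 48,  λ = (12 ± √48)/2 = (12 ± 6.9282)/2 ≈ 9.4641 or 2.5359.
  Sorted: λ_1 = 9.4641,  λ_2 = 6,  λ_3 = 2.5359  (check: sum = 18 = tr ✓).

Step 4 — unit eigenvector for λ_1 ≈ 9.4641: v spans the null space of (Sigma - λ_1 I), whose rows are
  r_1 = (-4.4641, 2, 1),  r_2 = (2, -1.4641, -2),  r_3 = (1, -2, -4.4641).
  v is orthogonal to every row, so take v ∝ r_1 × r_2 = ((2)·(-2) - (1)·(-1.4641), (1)·(2) - (-4.4641)·(-2), (-4.4641)·(-1.4641) - (2)·(2)) ≈ (-2.5359, -6.9282, 2.5359).
  Rescale (multiply by -1 so the first nonzero entry is positive): u = (2.5359, 6.9282, -2.5359).
  ||u|| = √((2.5359)² + (6.9282)² + (-2.5359)²) = √(60.8616) ≈ 7.8014,  v_1 = u/||u|| ≈ (0.3251, 0.8881, -0.3251) (||v_1|| = 1).

λ_1 = 9.4641,  λ_2 = 6,  λ_3 = 2.5359;  v_1 ≈ (0.3251, 0.8881, -0.3251)


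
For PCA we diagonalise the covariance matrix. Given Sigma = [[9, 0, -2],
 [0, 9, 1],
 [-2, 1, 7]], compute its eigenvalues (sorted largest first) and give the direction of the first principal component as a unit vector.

Step 1 — characteristic polynomial p(λ) = det(λI - Sigma) = λ³ - tr·λ² + c_1·λ - det, where tr = trace, c_1 = sum of the principal 2×2 minors, det = det(Sigma):
  tr = 9 + 9 + 7 = 25,
  c_1 = (9·9 - (0)²) + (9·7 - (-2)²) + (9·7 - (1)²) = 81 + 59 + 62 = 202,
  det = 9·(9·7 - (1)²) - (0)·((0)·7 - (1)·(-2)) + (-2)·((0)·(1) - 9·(-2)) = 9·(62) - (0)·(2) + (-2)·(18) = 522.
  So p(λ) = λ³ - 25λ² + 202λ - 522.
Step 2 — look for an integer root (rational root theorem: any rational root is an integer divisor of 522). Testing λ = 9:
  p(9) = 729 - 2025 + 1818 - 522 = 0  ✓
  Dividing out (λ - 9): p(λ) = (λ - 9)(λ² - 16λ + 58).
Step 3 — remaining eigenvalues from the quadratic λ² - 16λ + 58 = 0:
  Δ = 16² - 4·58 = 256 - 232 = 24,  λ = (16 ± √24)/2 = (16 ± 4.899)/2 ≈ 10.4495 or 5.5505.
  Sorted: λ_1 = 10.4495,  λ_2 = 9,  λ_3 = 5.5505  (check: sum = 25 = tr ✓).

Step 4 — unit eigenvector for λ_1 ≈ 10.4495: v spans the null space of (Sigma - λ_1 I), whose rows are
  r_1 = (-1.4495, 0, -2),  r_2 = (0, -1.4495, 1),  r_3 = (-2, 1, -3.4495).
  v is orthogonal to every row, so take v ∝ r_1 × r_2 = ((0)·(1) - (-2)·(-1.4495), (-2)·(0) - (-1.4495)·(1), (-1.4495)·(-1.4495) - (0)·(0)) ≈ (-2.899, 1.4495, 2.101).
  Rescale (multiply by -1 so the first nonzero entry is positive): u = (2.899, -1.4495, -2.101).
  ||u|| = √((2.899)² + (-1.4495)² + (-2.101)²) = √(14.9194) ≈ 3.8626,  v_1 = u/||u|| ≈ (0.7505, -0.3753, -0.5439) (||v_1|| = 1).

λ_1 = 10.4495,  λ_2 = 9,  λ_3 = 5.5505;  v_1 ≈ (0.7505, -0.3753, -0.5439)


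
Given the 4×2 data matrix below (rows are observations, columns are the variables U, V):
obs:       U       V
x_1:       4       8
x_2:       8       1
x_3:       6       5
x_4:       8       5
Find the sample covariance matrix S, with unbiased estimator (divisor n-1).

Step 1 — column means:
  mean(U) = (4 + 8 + 6 + 8) / 4 = 26/4 = 6.5
  mean(V) = (8 + 1 + 5 + 5) / 4 = 19/4 = 4.75

Step 2 — sample covariance S[i,j] = (1/(n-1)) · Σ_k (x_{k,i} - mean_i) · (x_{k,j} - mean_j), with n-1 = 3.
  S[U,U] = ((-2.5)·(-2.5) + (1.5)·(1.5) + (-0.5)·(-0.5) + (1.5)·(1.5)) / 3 = 11/3 = 3.6667
  S[U,V] = ((-2.5)·(3.25) + (1.5)·(-3.75) + (-0.5)·(0.25) + (1.5)·(0.25)) / 3 = -13.5/3 = -4.5
  S[V,V] = ((3.25)·(3.25) + (-3.75)·(-3.75) + (0.25)·(0.25) + (0.25)·(0.25)) / 3 = 24.75/3 = 8.25

S is symmetric (S[j,i] = S[i,j]). Assembling:

S = [[3.6667, -4.5],
 [-4.5, 8.25]]


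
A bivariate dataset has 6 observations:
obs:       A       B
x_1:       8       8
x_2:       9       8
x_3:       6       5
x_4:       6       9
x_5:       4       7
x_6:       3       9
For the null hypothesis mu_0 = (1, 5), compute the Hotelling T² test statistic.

Step 1 — sample mean vector:
  mean(A) = (8 + 9 + 6 + 6 + 4 + 3) / 6 = 36/6 = 6
  mean(B) = (8 + 8 + 5 + 9 + 7 + 9) / 6 = 46/6 = 7.6667
  x̄ = (6, 7.6667),  deviation x̄ - mu_0 = (6, 7.6667) - (1, 5) = (5, 2.6667).

Step 2 — sample covariance matrix, S[i,j] = (1/(n-1)) · Σ_k (x_{k,i} - mean_i) · (x_{k,j} - mean_j), divisor n-1 = 5:
  S[A,A] = ((2)·(2) + (3)·(3) + (0)·(0) + (0)·(0) + (-2)·(-2) + (-3)·(-3)) / 5 = 26/5 = 5.2
  S[A,B] = ((2)·(0.3333) + (3)·(0.3333) + (0)·(-2.6667) + (0)·(1.3333) + (-2)·(-0.6667) + (-3)·(1.3333)) / 5 = -1/5 = -0.2
  S[B,B] = ((0.3333)·(0.3333) + (0.3333)·(0.3333) + (-2.6667)·(-2.6667) + (1.3333)·(1.3333) + (-0.6667)·(-0.6667) + (1.3333)·(1.3333)) / 5 = 11.3333/5 = 2.2667
  S = [[5.2, -0.2],
 [-0.2, 2.2667]].

Step 3 — invert S. det(S) = 5.2·2.2667 - (-0.2)² = 11.7467.
  S^{-1} = (1/det) · [[d, -b], [-b, a]] = [[0.193, 0.017],
 [0.017, 0.4427]].

Step 4 — quadratic form (x̄ - mu_0)^T · S^{-1} · (x̄ - mu_0):
  S^{-1} · (x̄ - mu_0) = (1.0102, 1.2656),
  (x̄ - mu_0)^T · [...] = (5)·(1.0102) + (2.6667)·(1.2656) = 8.426.

Step 5 — scale by n: T² = 6 · 8.426 = 50.5562.

T² ≈ 50.5562


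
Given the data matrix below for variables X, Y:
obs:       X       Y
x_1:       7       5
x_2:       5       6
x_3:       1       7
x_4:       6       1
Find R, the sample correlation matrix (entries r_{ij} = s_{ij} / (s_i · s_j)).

Step 1 — column means:
  mean(X) = (7 + 5 + 1 + 6) / 4 = 19/4 = 4.75
  mean(Y) = (5 + 6 + 7 + 1) / 4 = 19/4 = 4.75

Step 2 — sample variances and covariances s[i,j] = (1/(n-1)) · Σ_k (x_{k,i} - mean_i) · (x_{k,j} - mean_j), with n-1 = 3:
  s[X,X] = ((2.25)·(2.25) + (0.25)·(0.25) + (-3.75)·(-3.75) + (1.25)·(1.25)) / 3 = 20.75/3 = 6.9167
  s[X,Y] = ((2.25)·(0.25) + (0.25)·(1.25) + (-3.75)·(2.25) + (1.25)·(-3.75)) / 3 = -12.25/3 = -4.0833
  s[Y,Y] = ((0.25)·(0.25) + (1.25)·(1.25) + (2.25)·(2.25) + (-3.75)·(-3.75)) / 3 = 20.75/3 = 6.9167
  Sample standard deviations s_i = √(s[i,i]):
  s(X) = √(6.9167) = 2.63
  s(Y) = √(6.9167) = 2.63

Step 3 — r_{ij} = s_{ij} / (s_i · s_j):
  r[X,X] = 1 (diagonal).
  r[X,Y] = -4.0833 / (2.63 · 2.63) = -4.0833 / 6.9167 = -0.5904
  r[Y,Y] = 1 (diagonal).

R is symmetric with unit diagonal. Assembling:

R = [[1, -0.5904],
 [-0.5904, 1]]


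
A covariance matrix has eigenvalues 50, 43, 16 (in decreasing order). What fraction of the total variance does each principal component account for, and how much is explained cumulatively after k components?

Step 1 — total variance = trace(Sigma) = Σ λ_i = 50 + 43 + 16 = 109.

Step 2 — fraction explained by component i = λ_i / Σ λ:
  PC1: 50/109 = 0.4587
  PC2: 43/109 = 0.3945
  PC3: 16/109 = 0.1468

Step 3 — cumulative fraction after k components = (λ_1 + ... + λ_k) / Σ λ:
  k = 1: 50/109 = 0.4587
  k = 2: (50 + 43)/109 = 93/109 = 0.8532
  k = 3: (50 + 43 + 16)/109 = 109/109 = 1

Summary (fraction, with percent):

explained: PC1 0.4587 (45.87%), PC2 0.3945 (39.45%), PC3 0.1468 (14.68%);  cumulative: 0.4587, 0.8532, 1


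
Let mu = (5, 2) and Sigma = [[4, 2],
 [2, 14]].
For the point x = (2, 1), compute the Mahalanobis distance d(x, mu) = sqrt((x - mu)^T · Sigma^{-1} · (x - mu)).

Step 1 — centre the observation: (x - mu) = (-3, -1).

Step 2 — invert Sigma. det(Sigma) = 4·14 - (2)² = 52.
  Sigma^{-1} = (1/det) · [[d, -b], [-b, a]] = [[0.2692, -0.0385],
 [-0.0385, 0.0769]].

Step 3 — form the quadratic (x - mu)^T · Sigma^{-1} · (x - mu):
  Sigma^{-1} · (x - mu) = (-0.7692, 0.0385).
  (x - mu)^T · [Sigma^{-1} · (x - mu)] = (-3)·(-0.7692) + (-1)·(0.0385) = 2.2692.

Step 4 — take square root: d = √(2.2692) ≈ 1.5064.

d(x, mu) = √(2.2692) ≈ 1.5064


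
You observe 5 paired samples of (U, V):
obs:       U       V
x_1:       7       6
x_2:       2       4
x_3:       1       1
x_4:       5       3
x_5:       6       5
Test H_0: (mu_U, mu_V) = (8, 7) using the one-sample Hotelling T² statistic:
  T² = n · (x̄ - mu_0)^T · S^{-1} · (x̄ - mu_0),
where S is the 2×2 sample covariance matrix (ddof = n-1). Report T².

Step 1 — sample mean vector:
  mean(U) = (7 + 2 + 1 + 5 + 6) / 5 = 21/5 = 4.2
  mean(V) = (6 + 4 + 1 + 3 + 5) / 5 = 19/5 = 3.8
  x̄ = (4.2, 3.8),  deviation x̄ - mu_0 = (4.2, 3.8) - (8, 7) = (-3.8, -3.2).

Step 2 — sample covariance matrix, S[i,j] = (1/(n-1)) · Σ_k (x_{k,i} - mean_i) · (x_{k,j} - mean_j), divisor n-1 = 4:
  S[U,U] = ((2.8)·(2.8) + (-2.2)·(-2.2) + (-3.2)·(-3.2) + (0.8)·(0.8) + (1.8)·(1.8)) / 4 = 26.8/4 = 6.7
  S[U,V] = ((2.8)·(2.2) + (-2.2)·(0.2) + (-3.2)·(-2.8) + (0.8)·(-0.8) + (1.8)·(1.2)) / 4 = 16.2/4 = 4.05
  S[V,V] = ((2.2)·(2.2) + (0.2)·(0.2) + (-2.8)·(-2.8) + (-0.8)·(-0.8) + (1.2)·(1.2)) / 4 = 14.8/4 = 3.7
  S = [[6.7, 4.05],
 [4.05, 3.7]].

Step 3 — invert S. det(S) = 6.7·3.7 - (4.05)² = 8.3875.
  S^{-1} = (1/det) · [[d, -b], [-b, a]] = [[0.4411, -0.4829],
 [-0.4829, 0.7988]].

Step 4 — quadratic form (x̄ - mu_0)^T · S^{-1} · (x̄ - mu_0):
  S^{-1} · (x̄ - mu_0) = (-0.1311, -0.7213),
  (x̄ - mu_0)^T · [...] = (-3.8)·(-0.1311) + (-3.2)·(-0.7213) = 2.8066.

Step 5 — scale by n: T² = 5 · 2.8066 = 14.0328.

T² ≈ 14.0328


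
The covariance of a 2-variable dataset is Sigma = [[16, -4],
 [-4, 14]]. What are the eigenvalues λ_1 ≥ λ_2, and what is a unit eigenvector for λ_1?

Step 1 — characteristic polynomial of 2×2 Sigma:
  det(Sigma - λI) = λ² - trace · λ + det = 0.
  trace = 16 + 14 = 30, det = 16·14 - (-4)² = 208.
Step 2 — discriminant:
  Δ = trace² - 4·det = 900 - 832 = 68.
Step 3 — eigenvalues:
  λ = (trace ± √Δ)/2 = (30 ± 8.2462)/2,
  λ_1 = 19.1231,  λ_2 = 10.8769.

Step 4 — unit eigenvector for λ_1: solve (Sigma - λ_1 I)v = 0. First row:
  (16 - 19.1231)·v_x + (-4)·v_y = 0, i.e. (-3.1231)·v_x + (-4)·v_y = 0,
  so v ∝ (b, λ_1 - a) = (-4, 3.1231); multiply by -1 so the first entry is positive: u = (4, -3.1231).
  ||u|| = √((4)² + (-3.1231)²) = √(25.7538) ≈ 5.0748,
  v_1 = u/||u|| ≈ (0.7882, -0.6154) (||v_1|| = 1).

λ_1 = 19.1231,  λ_2 = 10.8769;  v_1 ≈ (0.7882, -0.6154)


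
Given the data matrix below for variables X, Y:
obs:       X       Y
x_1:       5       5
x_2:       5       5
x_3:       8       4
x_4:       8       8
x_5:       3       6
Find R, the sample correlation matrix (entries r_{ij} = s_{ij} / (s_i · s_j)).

Step 1 — column means:
  mean(X) = (5 + 5 + 8 + 8 + 3) / 5 = 29/5 = 5.8
  mean(Y) = (5 + 5 + 4 + 8 + 6) / 5 = 28/5 = 5.6

Step 2 — sample variances and covariances s[i,j] = (1/(n-1)) · Σ_k (x_{k,i} - mean_i) · (x_{k,j} - mean_j), with n-1 = 4:
  s[X,X] = ((-0.8)·(-0.8) + (-0.8)·(-0.8) + (2.2)·(2.2) + (2.2)·(2.2) + (-2.8)·(-2.8)) / 4 = 18.8/4 = 4.7
  s[X,Y] = ((-0.8)·(-0.6) + (-0.8)·(-0.6) + (2.2)·(-1.6) + (2.2)·(2.4) + (-2.8)·(0.4)) / 4 = 1.6/4 = 0.4
  s[Y,Y] = ((-0.6)·(-0.6) + (-0.6)·(-0.6) + (-1.6)·(-1.6) + (2.4)·(2.4) + (0.4)·(0.4)) / 4 = 9.2/4 = 2.3
  Sample standard deviations s_i = √(s[i,i]):
  s(X) = √(4.7) = 2.1679
  s(Y) = √(2.3) = 1.5166

Step 3 — r_{ij} = s_{ij} / (s_i · s_j):
  r[X,X] = 1 (diagonal).
  r[X,Y] = 0.4 / (2.1679 · 1.5166) = 0.4 / 3.2879 = 0.1217
  r[Y,Y] = 1 (diagonal).

R is symmetric with unit diagonal. Assembling:

R = [[1, 0.1217],
 [0.1217, 1]]
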